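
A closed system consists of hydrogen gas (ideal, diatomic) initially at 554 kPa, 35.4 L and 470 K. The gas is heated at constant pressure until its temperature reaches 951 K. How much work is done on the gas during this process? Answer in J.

-20100 J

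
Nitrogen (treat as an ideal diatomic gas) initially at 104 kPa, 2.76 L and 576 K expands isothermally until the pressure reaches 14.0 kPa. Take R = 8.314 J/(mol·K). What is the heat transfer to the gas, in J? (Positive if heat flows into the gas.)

n = P₁V₁/(RT₁) = 104×2.76/(8.314×576) = 0.0599 mol.
Isothermal: T stays 576 K; PV = const ⇒ V₂ = 20.5 L, P₂ = 14.0 kPa.
ΔU = 0 (ideal gas, T constant).
W = nRT ln(V₂/V₁) = 0.0599×8.314×576×ln(7.43) = 576 J.
Q = ΔU + W = 576 J.

576 J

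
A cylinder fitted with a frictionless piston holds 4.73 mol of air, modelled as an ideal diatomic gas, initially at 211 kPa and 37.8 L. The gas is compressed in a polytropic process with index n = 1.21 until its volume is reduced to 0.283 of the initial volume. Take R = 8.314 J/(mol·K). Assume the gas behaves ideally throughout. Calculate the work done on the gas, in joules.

11500 J

T₁ = P₁V₁/(nR) = 211×37.8/(4.73×8.314) = 203 K.
Polytropic n=1.21: T₂ = T₁(V₁/V₂)^(n−1) = 203×(3.53)^0.21 = 264 K; P₂ = P₁(V₁/V₂)^n = 972 kPa.
W = (P₁V₁−P₂V₂)/(n−1) = (211×37.8−972×10.7)/0.21 = -11500 J.
Work done on the gas = −W_by = 11500 J.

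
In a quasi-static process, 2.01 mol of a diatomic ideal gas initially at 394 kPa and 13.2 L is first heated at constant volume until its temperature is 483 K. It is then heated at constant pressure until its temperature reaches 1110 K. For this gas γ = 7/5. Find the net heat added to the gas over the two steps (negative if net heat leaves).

43800 J

T₁ = P₁V₁/(nR) = 394×13.2/(2.01×8.314) = 311 K.
Step 1 — Isochoric: V stays 13.2 L; P/T = const ⇒ T₂ = 483 K, P₂ = 611 kPa.
W = 0 (no volume change).
ΔU = nCvΔT = 2.01×20.8×(483−311) = 7180 J.
Q = ΔU = 7180 J.
State after step 1: P = 611 kPa, V = 13.2 L, T = 483 K.
Step 2 — Isobaric: P stays 611 kPa; V/T = const ⇒ T₂ = 1110 K, V₂ = 30.3 L.
W = PΔV = 611×(30.3−13.2) kPa·L = 10500 J.
ΔU = nCvΔT = 2.01×20.8×(1110−483) = 26200 J.
Q = ΔU + W = nCpΔT = 36700 J.
Net over both steps: W = 10500 J, Q = 43800 J, ΔU = 33400 J.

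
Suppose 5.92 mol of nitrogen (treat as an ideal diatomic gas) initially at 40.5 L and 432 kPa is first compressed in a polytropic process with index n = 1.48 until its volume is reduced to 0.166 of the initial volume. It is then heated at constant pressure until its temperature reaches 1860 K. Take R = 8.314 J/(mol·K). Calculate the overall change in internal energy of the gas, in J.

185000 J

T₁ = P₁V₁/(nR) = 432×40.5/(5.92×8.314) = 355 K.
Step 1 — Polytropic n=1.48: T₂ = T₁(V₁/V₂)^(n−1) = 355×(6.02)^0.48 = 842 K; P₂ = P₁(V₁/V₂)^n = 6160 kPa.
W = (P₁V₁−P₂V₂)/(n−1) = (432×40.5−6160×6.72)/0.48 = -49900 J.
ΔU = nCvΔT = 5.92×20.8×(842−355) = 59800 J.
Q = ΔU + W = 9970 J.
State after step 1: P = 6160 kPa, V = 6.72 L, T = 842 K.
Step 2 — Isobaric: P stays 6160 kPa; V/T = const ⇒ T₂ = 1860 K, V₂ = 14.9 L.
W = PΔV = 6160×(14.9−6.72) kPa·L = 50100 J.
ΔU = nCvΔT = 5.92×20.8×(1860−842) = 125000 J.
Q = ΔU + W = nCpΔT = 175000 J.
Net over both steps: W = 263 J, Q = 185000 J, ΔU = 185000 J.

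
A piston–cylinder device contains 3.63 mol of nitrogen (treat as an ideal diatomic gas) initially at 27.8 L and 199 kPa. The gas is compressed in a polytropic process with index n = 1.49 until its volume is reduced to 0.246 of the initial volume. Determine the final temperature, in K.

364 K

T₁ = P₁V₁/(nR) = 199×27.8/(3.63×8.314) = 183 K.
Polytropic n=1.49: T₂ = T₁(V₁/V₂)^(n−1) = 183×(4.07)^0.49 = 364 K; P₂ = P₁(V₁/V₂)^n = 1610 kPa.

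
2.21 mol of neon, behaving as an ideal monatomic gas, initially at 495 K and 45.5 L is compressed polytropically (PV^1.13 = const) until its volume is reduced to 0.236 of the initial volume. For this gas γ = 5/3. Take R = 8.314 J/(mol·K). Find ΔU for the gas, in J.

P₁ = nRT₁/V₁ = 2.21×8.314×495/45.5 = 200 kPa.
Polytropic n=1.13: T₂ = T₁(V₁/V₂)^(n−1) = 495×(4.24)^0.13 = 597 K; P₂ = P₁(V₁/V₂)^n = 1020 kPa.
For an ideal gas ΔU = nCvΔT with Cv = (3/2)R = 12.5 J/(mol·K).
ΔU = 2.21×12.5×(597−495) = 2820 J.

2820 J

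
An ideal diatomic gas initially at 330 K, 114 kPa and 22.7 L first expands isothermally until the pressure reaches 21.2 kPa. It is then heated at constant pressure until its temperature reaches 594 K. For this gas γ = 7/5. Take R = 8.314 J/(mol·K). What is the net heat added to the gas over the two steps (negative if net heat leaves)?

11600 J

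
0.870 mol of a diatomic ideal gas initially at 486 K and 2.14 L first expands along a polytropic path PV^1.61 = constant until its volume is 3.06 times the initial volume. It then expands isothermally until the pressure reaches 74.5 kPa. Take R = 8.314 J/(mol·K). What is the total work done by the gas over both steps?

5150 J

P₁ = nRT₁/V₁ = 0.870×8.314×486/2.14 = 1640 kPa.
Step 1 — Polytropic n=1.61: T₂ = T₁(V₁/V₂)^(n−1) = 486×(0.327)^0.61 = 246 K; P₂ = P₁(V₁/V₂)^n = 271 kPa.
W = (P₁V₁−P₂V₂)/(n−1) = (1640×2.14−271×6.55)/0.61 = 2850 J.
ΔU = nCvΔT = 0.870×20.8×(246−486) = -4350 J.
Q = ΔU + W = -1500 J.
State after step 1: P = 271 kPa, V = 6.55 L, T = 246 K.
Step 2 — Isothermal: T stays 246 K; PV = const ⇒ V₂ = 23.9 L, P₂ = 74.5 kPa.
ΔU = 0 (ideal gas, T constant).
W = nRT ln(V₂/V₁) = 0.870×8.314×246×ln(3.64) = 2300 J.
Q = ΔU + W = 2300 J.
Net over both steps: W = 5150 J, Q = 801 J, ΔU = -4350 J.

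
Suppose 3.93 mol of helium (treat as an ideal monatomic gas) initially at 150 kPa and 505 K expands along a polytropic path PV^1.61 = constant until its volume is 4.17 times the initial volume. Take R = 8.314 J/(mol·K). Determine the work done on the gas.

-15700 J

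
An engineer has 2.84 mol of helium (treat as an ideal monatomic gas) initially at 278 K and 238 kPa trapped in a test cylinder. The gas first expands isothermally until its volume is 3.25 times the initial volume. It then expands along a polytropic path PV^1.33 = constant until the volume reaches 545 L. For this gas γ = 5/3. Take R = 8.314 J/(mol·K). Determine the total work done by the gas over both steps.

16700 J

V₁ = nRT₁/P₁ = 2.84×8.314×278/238 = 27.6 L.
Step 1 — Isothermal: T stays 278 K; PV = const ⇒ V₂ = 89.6 L, P₂ = 73.2 kPa.
ΔU = 0 (ideal gas, T constant).
W = nRT ln(V₂/V₁) = 2.84×8.314×278×ln(3.25) = 7740 J.
Q = ΔU + W = 7740 J.
State after step 1: P = 73.2 kPa, V = 89.6 L, T = 278 K.
Step 2 — Polytropic n=1.33: T₂ = T₁(V₁/V₂)^(n−1) = 278×(0.164)^0.33 = 153 K; P₂ = P₁(V₁/V₂)^n = 6.64 kPa.
W = (P₁V₁−P₂V₂)/(n−1) = (73.2×89.6−6.64×545)/0.33 = 8930 J.
ΔU = nCvΔT = 2.84×12.5×(153−278) = -4420 J.
Q = ΔU + W = 4510 J.
Net over both steps: W = 16700 J, Q = 12200 J, ΔU = -4420 J.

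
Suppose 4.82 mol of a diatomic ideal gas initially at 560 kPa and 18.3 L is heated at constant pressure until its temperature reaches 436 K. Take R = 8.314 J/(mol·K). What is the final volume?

31.2 L

T₁ = P₁V₁/(nR) = 560×18.3/(4.82×8.314) = 256 K.
Isobaric: P stays 560 kPa; V/T = const ⇒ T₂ = 436 K, V₂ = 31.2 L.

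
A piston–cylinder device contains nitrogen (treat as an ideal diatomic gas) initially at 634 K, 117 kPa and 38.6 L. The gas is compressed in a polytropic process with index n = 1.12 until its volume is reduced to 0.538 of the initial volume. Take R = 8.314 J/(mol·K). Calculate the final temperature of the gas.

683 K

Polytropic n=1.12: T₂ = T₁(V₁/V₂)^(n−1) = 634×(1.86)^0.12 = 683 K; P₂ = P₁(V₁/V₂)^n = 234 kPa.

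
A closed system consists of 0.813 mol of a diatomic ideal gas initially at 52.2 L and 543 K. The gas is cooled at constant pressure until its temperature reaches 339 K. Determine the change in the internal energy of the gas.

P₁ = nRT₁/V₁ = 0.813×8.314×543/52.2 = 70.3 kPa.
Isobaric: P stays 70.3 kPa; V/T = const ⇒ T₂ = 339 K, V₂ = 32.6 L.
For an ideal gas ΔU = nCvΔT with Cv = (5/2)R = 20.8 J/(mol·K).
ΔU = 0.813×20.8×(339−543) = -3450 J.

-3450 J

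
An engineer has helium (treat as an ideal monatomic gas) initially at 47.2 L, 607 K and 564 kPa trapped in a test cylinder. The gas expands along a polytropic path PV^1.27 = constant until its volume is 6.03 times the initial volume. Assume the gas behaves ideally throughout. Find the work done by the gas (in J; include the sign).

37900 J

n = P₁V₁/(RT₁) = 564×47.2/(8.314×607) = 5.27 mol.
Polytropic n=1.27: T₂ = T₁(V₁/V₂)^(n−1) = 607×(0.166)^0.27 = 374 K; P₂ = P₁(V₁/V₂)^n = 57.6 kPa.
W = (P₁V₁−P₂V₂)/(n−1) = (564×47.2−57.6×285)/0.27 = 37900 J.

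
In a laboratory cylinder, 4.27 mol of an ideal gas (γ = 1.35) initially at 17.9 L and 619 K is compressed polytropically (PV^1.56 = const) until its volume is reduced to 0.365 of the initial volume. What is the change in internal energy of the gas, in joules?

P₁ = nRT₁/V₁ = 4.27×8.314×619/17.9 = 1230 kPa.
Polytropic n=1.56: T₂ = T₁(V₁/V₂)^(n−1) = 619×(2.74)^0.56 = 1090 K; P₂ = P₁(V₁/V₂)^n = 5910 kPa.
For an ideal gas ΔU = nCvΔT with Cv = R/(γ−1) = 23.8 J/(mol·K).
ΔU = 4.27×23.8×(1090−619) = 47600 J.

47600 J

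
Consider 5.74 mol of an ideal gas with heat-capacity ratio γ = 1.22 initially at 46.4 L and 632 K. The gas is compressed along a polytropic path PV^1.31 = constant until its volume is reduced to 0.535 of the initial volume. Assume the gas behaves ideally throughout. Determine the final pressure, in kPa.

1470 kPa

P₁ = nRT₁/V₁ = 5.74×8.314×632/46.4 = 650 kPa.
Polytropic n=1.31: T₂ = T₁(V₁/V₂)^(n−1) = 632×(1.87)^0.31 = 767 K; P₂ = P₁(V₁/V₂)^n = 1470 kPa.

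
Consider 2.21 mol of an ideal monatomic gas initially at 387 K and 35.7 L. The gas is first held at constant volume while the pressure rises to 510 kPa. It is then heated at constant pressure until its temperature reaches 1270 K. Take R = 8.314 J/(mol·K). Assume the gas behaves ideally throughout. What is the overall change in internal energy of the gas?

P₁ = nRT₁/V₁ = 2.21×8.314×387/35.7 = 199 kPa.
Step 1 — Isochoric: V stays 35.7 L; P/T = const ⇒ T₂ = 991 K, P₂ = 510 kPa.
W = 0 (no volume change).
ΔU = nCvΔT = 2.21×12.5×(991−387) = 16600 J.
Q = ΔU = 16600 J.
State after step 1: P = 510 kPa, V = 35.7 L, T = 991 K.
Step 2 — Isobaric: P stays 510 kPa; V/T = const ⇒ T₂ = 1270 K, V₂ = 45.8 L.
W = PΔV = 510×(45.8−35.7) kPa·L = 5130 J.
ΔU = nCvΔT = 2.21×12.5×(1270−991) = 7690 J.
Q = ΔU + W = nCpΔT = 12800 J.
Net over both steps: W = 5130 J, Q = 29500 J, ΔU = 24300 J.

24300 J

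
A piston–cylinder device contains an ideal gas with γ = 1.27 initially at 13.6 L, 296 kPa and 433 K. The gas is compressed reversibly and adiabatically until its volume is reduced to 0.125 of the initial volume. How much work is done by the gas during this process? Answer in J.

-11200 J

n = P₁V₁/(RT₁) = 296×13.6/(8.314×433) = 1.12 mol.
Adiabatic: TV^(γ−1) = const ⇒ T₂ = 433×(8.00)^0.270 = 759 K; PV^γ = const ⇒ P₂ = 4150 kPa.
ΔU = nCvΔT = 1.12×30.8×(759−433) = 11200 J.
Q = 0 for an adiabatic process, so W = −ΔU = -11200 J.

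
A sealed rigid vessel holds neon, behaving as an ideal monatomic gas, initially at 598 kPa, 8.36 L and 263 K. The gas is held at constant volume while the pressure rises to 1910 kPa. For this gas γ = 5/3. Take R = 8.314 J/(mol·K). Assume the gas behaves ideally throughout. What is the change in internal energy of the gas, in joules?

n = P₁V₁/(RT₁) = 598×8.36/(8.314×263) = 2.29 mol.
Isochoric: V stays 8.36 L; P/T = const ⇒ T₂ = 840 K, P₂ = 1910 kPa.
For an ideal gas ΔU = nCvΔT with Cv = (3/2)R = 12.5 J/(mol·K).
ΔU = 2.29×12.5×(840−263) = 16500 J.

16500 J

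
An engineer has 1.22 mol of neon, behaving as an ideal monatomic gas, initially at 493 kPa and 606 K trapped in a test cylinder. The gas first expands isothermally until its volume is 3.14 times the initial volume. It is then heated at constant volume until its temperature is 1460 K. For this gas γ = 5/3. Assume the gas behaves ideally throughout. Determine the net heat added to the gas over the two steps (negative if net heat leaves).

V₁ = nRT₁/P₁ = 1.22×8.314×606/493 = 12.5 L.
Step 1 — Isothermal: T stays 606 K; PV = const ⇒ V₂ = 39.1 L, P₂ = 157 kPa.
ΔU = 0 (ideal gas, T constant).
W = nRT ln(V₂/V₁) = 1.22×8.314×606×ln(3.14) = 7030 J.
Q = ΔU + W = 7030 J.
State after step 1: P = 157 kPa, V = 39.1 L, T = 606 K.
Step 2 — Isochoric: V stays 39.1 L; P/T = const ⇒ T₂ = 1460 K, P₂ = 378 kPa.
W = 0 (no volume change).
ΔU = nCvΔT = 1.22×12.5×(1460−606) = 13000 J.
Q = ΔU = 13000 J.
Net over both steps: W = 7030 J, Q = 20000 J, ΔU = 13000 J.

20000 J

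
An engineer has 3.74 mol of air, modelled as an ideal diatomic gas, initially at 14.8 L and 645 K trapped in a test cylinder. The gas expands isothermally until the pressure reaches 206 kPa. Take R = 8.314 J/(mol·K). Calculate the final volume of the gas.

P₁ = nRT₁/V₁ = 3.74×8.314×645/14.8 = 1360 kPa.
Isothermal: T stays 645 K; PV = const ⇒ V₂ = 97.4 L, P₂ = 206 kPa.

97.4 L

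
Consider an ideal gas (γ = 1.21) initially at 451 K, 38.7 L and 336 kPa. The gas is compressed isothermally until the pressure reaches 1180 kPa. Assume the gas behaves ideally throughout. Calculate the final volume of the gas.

11.0 L

Isothermal: T stays 451 K; PV = const ⇒ V₂ = 11.0 L, P₂ = 1180 kPa.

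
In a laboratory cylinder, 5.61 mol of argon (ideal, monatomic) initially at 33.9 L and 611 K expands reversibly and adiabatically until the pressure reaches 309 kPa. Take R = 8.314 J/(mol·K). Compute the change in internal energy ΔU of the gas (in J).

P₁ = nRT₁/V₁ = 5.61×8.314×611/33.9 = 841 kPa.
Adiabatic: T₂/T₁ = (P₂/P₁)^((γ−1)/γ) ⇒ T₂ = 611×(0.368)^0.400 = 409 K; V₂ = 61.8 L.
For an ideal gas ΔU = nCvΔT with Cv = (3/2)R = 12.5 J/(mol·K).
ΔU = 5.61×12.5×(409−611) = -14100 J.

-14100 J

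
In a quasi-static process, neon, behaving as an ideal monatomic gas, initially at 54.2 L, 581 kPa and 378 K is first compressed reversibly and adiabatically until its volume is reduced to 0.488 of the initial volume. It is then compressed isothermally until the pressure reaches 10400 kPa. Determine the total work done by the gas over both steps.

-115000 J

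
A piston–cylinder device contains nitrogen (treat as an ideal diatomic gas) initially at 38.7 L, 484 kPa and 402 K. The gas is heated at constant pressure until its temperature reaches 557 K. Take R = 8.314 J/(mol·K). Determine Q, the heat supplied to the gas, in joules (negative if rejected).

25300 J

n = P₁V₁/(RT₁) = 484×38.7/(8.314×402) = 5.60 mol.
Isobaric: P stays 484 kPa; V/T = const ⇒ T₂ = 557 K, V₂ = 53.6 L.
W = PΔV = 484×(53.6−38.7) kPa·L = 7220 J.
ΔU = nCvΔT = 5.60×20.8×(557−402) = 18100 J.
Q = ΔU + W = nCpΔT = 25300 J.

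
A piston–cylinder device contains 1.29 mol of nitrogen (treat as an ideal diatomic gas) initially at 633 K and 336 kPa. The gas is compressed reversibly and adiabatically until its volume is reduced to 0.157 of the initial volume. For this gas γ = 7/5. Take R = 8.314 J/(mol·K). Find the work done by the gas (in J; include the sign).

-18600 J

V₁ = nRT₁/P₁ = 1.29×8.314×633/336 = 20.2 L.
Adiabatic: TV^(γ−1) = const ⇒ T₂ = 633×(6.37)^0.400 = 1330 K; PV^γ = const ⇒ P₂ = 4490 kPa.
ΔU = nCvΔT = 1.29×20.8×(1330−633) = 18600 J.
Q = 0 for an adiabatic process, so W = −ΔU = -18600 J.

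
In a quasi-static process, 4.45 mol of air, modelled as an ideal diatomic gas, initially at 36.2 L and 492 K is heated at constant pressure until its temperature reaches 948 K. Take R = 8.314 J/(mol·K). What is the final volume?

69.8 L

P₁ = nRT₁/V₁ = 4.45×8.314×492/36.2 = 503 kPa.
Isobaric: P stays 503 kPa; V/T = const ⇒ T₂ = 948 K, V₂ = 69.8 L.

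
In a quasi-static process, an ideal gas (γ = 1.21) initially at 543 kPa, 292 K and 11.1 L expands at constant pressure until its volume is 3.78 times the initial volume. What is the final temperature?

1100 K

Isobaric: P stays 543 kPa; V/T = const ⇒ T₂ = 1100 K, V₂ = 42.0 L.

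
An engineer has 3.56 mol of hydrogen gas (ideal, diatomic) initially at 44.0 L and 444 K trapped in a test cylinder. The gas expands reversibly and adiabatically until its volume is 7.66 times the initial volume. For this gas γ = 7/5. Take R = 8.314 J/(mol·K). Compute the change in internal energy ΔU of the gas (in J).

P₁ = nRT₁/V₁ = 3.56×8.314×444/44.0 = 299 kPa.
Adiabatic: TV^(γ−1) = const ⇒ T₂ = 444×(0.131)^0.400 = 197 K; PV^γ = const ⇒ P₂ = 17.3 kPa.
For an ideal gas ΔU = nCvΔT with Cv = (5/2)R = 20.8 J/(mol·K).
ΔU = 3.56×20.8×(197−444) = -18300 J.

-18300 J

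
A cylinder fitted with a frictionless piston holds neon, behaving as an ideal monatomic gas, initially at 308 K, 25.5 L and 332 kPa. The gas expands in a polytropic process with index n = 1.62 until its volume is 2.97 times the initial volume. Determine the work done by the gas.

n = P₁V₁/(RT₁) = 332×25.5/(8.314×308) = 3.31 mol.
Polytropic n=1.62: T₂ = T₁(V₁/V₂)^(n−1) = 308×(0.337)^0.62 = 157 K; P₂ = P₁(V₁/V₂)^n = 56.9 kPa.
W = (P₁V₁−P₂V₂)/(n−1) = (332×25.5−56.9×75.7)/0.62 = 6700 J.

6700 J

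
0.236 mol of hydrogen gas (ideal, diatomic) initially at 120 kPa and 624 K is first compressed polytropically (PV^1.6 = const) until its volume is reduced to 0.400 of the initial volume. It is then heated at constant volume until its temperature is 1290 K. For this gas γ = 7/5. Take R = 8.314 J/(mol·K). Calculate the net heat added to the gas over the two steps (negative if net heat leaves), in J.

V₁ = nRT₁/P₁ = 0.236×8.314×624/120 = 10.2 L.
Step 1 — Polytropic n=1.6: T₂ = T₁(V₁/V₂)^(n−1) = 624×(2.50)^0.60 = 1080 K; P₂ = P₁(V₁/V₂)^n = 520 kPa.
W = (P₁V₁−P₂V₂)/(n−1) = (120×10.2−520×4.08)/0.60 = -1500 J.
ΔU = nCvΔT = 0.236×20.8×(1080−624) = 2240 J.
Q = ΔU + W = 748 J.
State after step 1: P = 520 kPa, V = 4.08 L, T = 1080 K.
Step 2 — Isochoric: V stays 4.08 L; P/T = const ⇒ T₂ = 1290 K, P₂ = 620 kPa.
W = 0 (no volume change).
ΔU = nCvΔT = 0.236×20.8×(1290−1080) = 1020 J.
Q = ΔU = 1020 J.
Net over both steps: W = -1500 J, Q = 1770 J, ΔU = 3270 J.

1770 J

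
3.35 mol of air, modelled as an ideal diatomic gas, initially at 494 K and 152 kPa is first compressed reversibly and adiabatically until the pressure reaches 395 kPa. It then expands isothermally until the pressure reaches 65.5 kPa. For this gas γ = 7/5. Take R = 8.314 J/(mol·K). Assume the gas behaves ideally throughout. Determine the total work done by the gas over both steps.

21700 J

V₁ = nRT₁/P₁ = 3.35×8.314×494/152 = 90.5 L.
Step 1 — Adiabatic: T₂/T₁ = (P₂/P₁)^((γ−1)/γ) ⇒ T₂ = 494×(2.60)^0.286 = 649 K; V₂ = 45.8 L.
ΔU = nCvΔT = 3.35×20.8×(649−494) = 10800 J.
Q = 0 for an adiabatic process, so W = −ΔU = -10800 J.
State after step 1: P = 395 kPa, V = 45.8 L, T = 649 K.
Step 2 — Isothermal: T stays 649 K; PV = const ⇒ V₂ = 276 L, P₂ = 65.5 kPa.
ΔU = 0 (ideal gas, T constant).
W = nRT ln(V₂/V₁) = 3.35×8.314×649×ln(6.03) = 32500 J.
Q = ΔU + W = 32500 J.
Net over both steps: W = 21700 J, Q = 32500 J, ΔU = 10800 J.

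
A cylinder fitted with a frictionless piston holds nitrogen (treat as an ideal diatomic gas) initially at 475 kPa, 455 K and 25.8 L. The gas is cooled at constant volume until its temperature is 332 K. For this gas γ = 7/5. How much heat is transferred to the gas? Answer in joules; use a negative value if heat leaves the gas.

-8280 J

n = P₁V₁/(RT₁) = 475×25.8/(8.314×455) = 3.24 mol.
Isochoric: V stays 25.8 L; P/T = const ⇒ T₂ = 332 K, P₂ = 347 kPa.
W = 0 (no volume change).
ΔU = nCvΔT = 3.24×20.8×(332−455) = -8280 J.
Q = ΔU = -8280 J.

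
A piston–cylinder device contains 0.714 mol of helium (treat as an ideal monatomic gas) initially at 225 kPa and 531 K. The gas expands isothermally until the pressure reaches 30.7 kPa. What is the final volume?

103 L

V₁ = nRT₁/P₁ = 0.714×8.314×531/225 = 14.0 L.
Isothermal: T stays 531 K; PV = const ⇒ V₂ = 103 L, P₂ = 30.7 kPa.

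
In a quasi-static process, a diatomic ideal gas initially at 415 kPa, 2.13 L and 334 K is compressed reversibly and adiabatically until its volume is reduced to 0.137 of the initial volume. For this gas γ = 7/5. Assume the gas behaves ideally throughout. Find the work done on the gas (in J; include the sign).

2680 J

n = P₁V₁/(RT₁) = 415×2.13/(8.314×334) = 0.318 mol.
Adiabatic: TV^(γ−1) = const ⇒ T₂ = 334×(7.30)^0.400 = 740 K; PV^γ = const ⇒ P₂ = 6710 kPa.
ΔU = nCvΔT = 0.318×20.8×(740−334) = 2680 J.
Q = 0 for an adiabatic process, so W = −ΔU = -2680 J.
Work done on the gas = −W_by = 2680 J.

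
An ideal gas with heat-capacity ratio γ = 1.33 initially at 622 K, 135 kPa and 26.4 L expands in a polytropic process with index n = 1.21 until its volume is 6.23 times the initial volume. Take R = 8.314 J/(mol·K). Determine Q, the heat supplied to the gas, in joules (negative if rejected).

1970 J

n = P₁V₁/(RT₁) = 135×26.4/(8.314×622) = 0.689 mol.
Polytropic n=1.21: T₂ = T₁(V₁/V₂)^(n−1) = 622×(0.161)^0.21 = 424 K; P₂ = P₁(V₁/V₂)^n = 14.8 kPa.
W = (P₁V₁−P₂V₂)/(n−1) = (135×26.4−14.8×164)/0.21 = 5410 J.
ΔU = nCvΔT = 0.689×25.2×(424−622) = -3450 J.
Q = ΔU + W = 1970 J.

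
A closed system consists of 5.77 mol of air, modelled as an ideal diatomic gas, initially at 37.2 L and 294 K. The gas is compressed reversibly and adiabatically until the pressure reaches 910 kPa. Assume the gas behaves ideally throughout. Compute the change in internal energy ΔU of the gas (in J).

10000 J

P₁ = nRT₁/V₁ = 5.77×8.314×294/37.2 = 379 kPa.
Adiabatic: T₂/T₁ = (P₂/P₁)^((γ−1)/γ) ⇒ T₂ = 294×(2.40)^0.286 = 378 K; V₂ = 19.9 L.
For an ideal gas ΔU = nCvΔT with Cv = (5/2)R = 20.8 J/(mol·K).
ΔU = 5.77×20.8×(378−294) = 10000 J.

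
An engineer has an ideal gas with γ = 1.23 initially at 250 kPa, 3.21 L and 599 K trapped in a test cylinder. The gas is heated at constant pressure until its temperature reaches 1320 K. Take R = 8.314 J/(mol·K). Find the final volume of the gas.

7.07 L

Isobaric: P stays 250 kPa; V/T = const ⇒ T₂ = 1320 K, V₂ = 7.07 L.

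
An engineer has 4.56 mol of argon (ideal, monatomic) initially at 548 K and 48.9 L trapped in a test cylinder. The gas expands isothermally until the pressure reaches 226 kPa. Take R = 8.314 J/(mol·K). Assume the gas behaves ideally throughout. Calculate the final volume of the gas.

P₁ = nRT₁/V₁ = 4.56×8.314×548/48.9 = 425 kPa.
Isothermal: T stays 548 K; PV = const ⇒ V₂ = 91.9 L, P₂ = 226 kPa.

91.9 L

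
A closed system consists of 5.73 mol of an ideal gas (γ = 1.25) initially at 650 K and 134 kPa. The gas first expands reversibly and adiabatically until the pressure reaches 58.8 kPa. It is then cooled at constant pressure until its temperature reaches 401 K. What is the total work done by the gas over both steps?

11700 J

V₁ = nRT₁/P₁ = 5.73×8.314×650/134 = 231 L.
Step 1 — Adiabatic: T₂/T₁ = (P₂/P₁)^((γ−1)/γ) ⇒ T₂ = 650×(0.439)^0.200 = 551 K; V₂ = 447 L.
ΔU = nCvΔT = 5.73×33.3×(551−650) = -18800 J.
Q = 0 for an adiabatic process, so W = −ΔU = 18800 J.
State after step 1: P = 58.8 kPa, V = 447 L, T = 551 K.
Step 2 — Isobaric: P stays 58.8 kPa; V/T = const ⇒ T₂ = 401 K, V₂ = 325 L.
W = PΔV = 58.8×(325−447) kPa·L = -7160 J.
ΔU = nCvΔT = 5.73×33.3×(401−551) = -28600 J.
Q = ΔU + W = nCpΔT = -35800 J.
Net over both steps: W = 11700 J, Q = -35800 J, ΔU = -47400 J.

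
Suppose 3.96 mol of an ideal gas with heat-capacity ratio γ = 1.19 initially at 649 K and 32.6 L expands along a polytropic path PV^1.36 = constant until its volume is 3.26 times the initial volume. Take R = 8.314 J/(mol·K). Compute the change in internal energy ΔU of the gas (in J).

-39000 J

P₁ = nRT₁/V₁ = 3.96×8.314×649/32.6 = 655 kPa.
Polytropic n=1.36: T₂ = T₁(V₁/V₂)^(n−1) = 649×(0.307)^0.36 = 424 K; P₂ = P₁(V₁/V₂)^n = 131 kPa.
For an ideal gas ΔU = nCvΔT with Cv = R/(γ−1) = 43.8 J/(mol·K).
ΔU = 3.96×43.8×(424−649) = -39000 J.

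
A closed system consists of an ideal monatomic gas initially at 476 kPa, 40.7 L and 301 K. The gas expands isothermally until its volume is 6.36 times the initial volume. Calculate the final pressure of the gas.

Isothermal: T stays 301 K; PV = const ⇒ V₂ = 259 L, P₂ = 74.8 kPa.

74.8 kPa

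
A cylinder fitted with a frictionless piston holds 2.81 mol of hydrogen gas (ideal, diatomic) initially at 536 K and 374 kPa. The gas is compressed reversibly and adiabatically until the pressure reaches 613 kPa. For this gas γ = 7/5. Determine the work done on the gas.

V₁ = nRT₁/P₁ = 2.81×8.314×536/374 = 33.5 L.
Adiabatic: T₂/T₁ = (P₂/P₁)^((γ−1)/γ) ⇒ T₂ = 536×(1.64)^0.286 = 617 K; V₂ = 23.5 L.
ΔU = nCvΔT = 2.81×20.8×(617−536) = 4750 J.
Q = 0 for an adiabatic process, so W = −ΔU = -4750 J.
Work done on the gas = −W_by = 4750 J.

4750 J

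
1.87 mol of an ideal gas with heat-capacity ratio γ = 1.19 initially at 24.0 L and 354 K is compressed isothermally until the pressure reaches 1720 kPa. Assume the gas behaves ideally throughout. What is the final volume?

3.20 L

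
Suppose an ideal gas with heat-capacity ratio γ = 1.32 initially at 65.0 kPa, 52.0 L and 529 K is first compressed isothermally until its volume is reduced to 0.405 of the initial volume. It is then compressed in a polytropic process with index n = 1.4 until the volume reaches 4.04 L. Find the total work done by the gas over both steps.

n = P₁V₁/(RT₁) = 65.0×52.0/(8.314×529) = 0.769 mol.
Step 1 — Isothermal: T stays 529 K; PV = const ⇒ V₂ = 21.1 L, P₂ = 160 kPa.
ΔU = 0 (ideal gas, T constant).
W = nRT ln(V₂/V₁) = 0.769×8.314×529×ln(0.405) = -3060 J.
Q = ΔU + W = -3060 J.
State after step 1: P = 160 kPa, V = 21.1 L, T = 529 K.
Step 2 — Polytropic n=1.4: T₂ = T₁(V₁/V₂)^(n−1) = 529×(5.21)^0.40 = 1020 K; P₂ = P₁(V₁/V₂)^n = 1620 kPa.
W = (P₁V₁−P₂V₂)/(n−1) = (160×21.1−1620×4.04)/0.40 = -7910 J.
ΔU = nCvΔT = 0.769×26.0×(1020−529) = 9880 J.
Q = ΔU + W = 1980 J.
Net over both steps: W = -11000 J, Q = -1080 J, ΔU = 9880 J.

-11000 J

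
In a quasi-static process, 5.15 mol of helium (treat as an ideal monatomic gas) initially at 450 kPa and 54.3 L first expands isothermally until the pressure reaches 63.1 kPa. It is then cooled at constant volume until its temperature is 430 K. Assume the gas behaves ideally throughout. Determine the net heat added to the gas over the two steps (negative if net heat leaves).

39000 J

T₁ = P₁V₁/(nR) = 450×54.3/(5.15×8.314) = 571 K.
Step 1 — Isothermal: T stays 571 K; PV = const ⇒ V₂ = 387 L, P₂ = 63.1 kPa.
ΔU = 0 (ideal gas, T constant).
W = nRT ln(V₂/V₁) = 5.15×8.314×571×ln(7.13) = 48000 J.
Q = ΔU + W = 48000 J.
State after step 1: P = 63.1 kPa, V = 387 L, T = 571 K.
Step 2 — Isochoric: V stays 387 L; P/T = const ⇒ T₂ = 430 K, P₂ = 47.5 kPa.
W = 0 (no volume change).
ΔU = nCvΔT = 5.15×12.5×(430−571) = -9040 J.
Q = ΔU = -9040 J.
Net over both steps: W = 48000 J, Q = 39000 J, ΔU = -9040 J.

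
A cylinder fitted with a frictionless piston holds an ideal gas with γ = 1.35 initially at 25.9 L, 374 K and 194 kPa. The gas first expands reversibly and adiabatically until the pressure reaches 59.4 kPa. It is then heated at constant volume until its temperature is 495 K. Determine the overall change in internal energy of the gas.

4640 J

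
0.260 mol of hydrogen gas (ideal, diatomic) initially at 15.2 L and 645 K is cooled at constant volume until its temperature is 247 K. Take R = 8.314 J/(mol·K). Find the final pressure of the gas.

35.1 kPa

P₁ = nRT₁/V₁ = 0.260×8.314×645/15.2 = 91.7 kPa.
Isochoric: V stays 15.2 L; P/T = const ⇒ T₂ = 247 K, P₂ = 35.1 kPa.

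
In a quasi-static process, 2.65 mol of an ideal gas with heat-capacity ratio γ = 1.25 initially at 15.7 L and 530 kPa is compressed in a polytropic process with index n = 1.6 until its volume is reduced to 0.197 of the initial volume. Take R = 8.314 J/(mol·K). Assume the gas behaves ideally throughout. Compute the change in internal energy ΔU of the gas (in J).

54900 J

T₁ = P₁V₁/(nR) = 530×15.7/(2.65×8.314) = 378 K.
Polytropic n=1.6: T₂ = T₁(V₁/V₂)^(n−1) = 378×(5.08)^0.60 = 1000 K; P₂ = P₁(V₁/V₂)^n = 7130 kPa.
For an ideal gas ΔU = nCvΔT with Cv = R/(γ−1) = 33.3 J/(mol·K).
ΔU = 2.65×33.3×(1000−378) = 54900 J.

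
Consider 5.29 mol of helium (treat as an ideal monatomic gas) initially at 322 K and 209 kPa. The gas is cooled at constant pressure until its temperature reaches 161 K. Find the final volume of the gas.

V₁ = nRT₁/P₁ = 5.29×8.314×322/209 = 67.8 L.
Isobaric: P stays 209 kPa; V/T = const ⇒ T₂ = 161 K, V₂ = 33.9 L.

33.9 L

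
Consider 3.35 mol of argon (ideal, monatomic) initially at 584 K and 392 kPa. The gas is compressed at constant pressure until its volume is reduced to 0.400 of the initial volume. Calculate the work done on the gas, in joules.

9760 J

V₁ = nRT₁/P₁ = 3.35×8.314×584/392 = 41.5 L.
Isobaric: P stays 392 kPa; V/T = const ⇒ T₂ = 234 K, V₂ = 16.6 L.
W = PΔV = 392×(16.6−41.5) kPa·L = -9760 J.
Work done on the gas = −W_by = 9760 J.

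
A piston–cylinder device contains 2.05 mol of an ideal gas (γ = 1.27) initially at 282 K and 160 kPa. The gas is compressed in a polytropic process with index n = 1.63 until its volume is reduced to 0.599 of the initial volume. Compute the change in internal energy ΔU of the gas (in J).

6780 J

V₁ = nRT₁/P₁ = 2.05×8.314×282/160 = 30.0 L.
Polytropic n=1.63: T₂ = T₁(V₁/V₂)^(n−1) = 282×(1.67)^0.63 = 389 K; P₂ = P₁(V₁/V₂)^n = 369 kPa.
For an ideal gas ΔU = nCvΔT with Cv = R/(γ−1) = 30.8 J/(mol·K).
ΔU = 2.05×30.8×(389−282) = 6780 J.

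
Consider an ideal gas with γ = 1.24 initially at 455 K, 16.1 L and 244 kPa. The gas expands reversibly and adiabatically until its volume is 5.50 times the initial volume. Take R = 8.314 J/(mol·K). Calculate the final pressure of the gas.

Adiabatic: TV^(γ−1) = const ⇒ T₂ = 455×(0.182)^0.240 = 302 K; PV^γ = const ⇒ P₂ = 29.5 kPa.

29.5 kPa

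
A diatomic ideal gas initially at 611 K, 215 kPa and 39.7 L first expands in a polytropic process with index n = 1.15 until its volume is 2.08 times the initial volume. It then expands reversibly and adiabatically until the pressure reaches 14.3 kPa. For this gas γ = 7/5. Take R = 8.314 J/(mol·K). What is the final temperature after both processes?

321 K

n = P₁V₁/(RT₁) = 215×39.7/(8.314×611) = 1.68 mol.
Step 1 — Polytropic n=1.15: T₂ = T₁(V₁/V₂)^(n−1) = 611×(0.481)^0.15 = 547 K; P₂ = P₁(V₁/V₂)^n = 92.6 kPa.
W = (P₁V₁−P₂V₂)/(n−1) = (215×39.7−92.6×82.6)/0.15 = 5920 J.
ΔU = nCvΔT = 1.68×20.8×(547−611) = -2220 J.
Q = ΔU + W = 3700 J.
State after step 1: P = 92.6 kPa, V = 82.6 L, T = 547 K.
Step 2 — Adiabatic: T₂/T₁ = (P₂/P₁)^((γ−1)/γ) ⇒ T₂ = 547×(0.154)^0.286 = 321 K; V₂ = 314 L.
ΔU = nCvΔT = 1.68×20.8×(321−547) = -7910 J.
Q = 0 for an adiabatic process, so W = −ΔU = 7910 J.
Net over both steps: W = 13800 J, Q = 3700 J, ΔU = -10100 J.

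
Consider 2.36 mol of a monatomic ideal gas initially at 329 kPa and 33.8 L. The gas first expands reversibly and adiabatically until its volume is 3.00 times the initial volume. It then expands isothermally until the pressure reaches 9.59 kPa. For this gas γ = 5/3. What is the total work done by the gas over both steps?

T₁ = P₁V₁/(nR) = 329×33.8/(2.36×8.314) = 567 K.
Step 1 — Adiabatic: TV^(γ−1) = const ⇒ T₂ = 567×(0.333)^0.667 = 272 K; PV^γ = const ⇒ P₂ = 52.7 kPa.
ΔU = nCvΔT = 2.36×12.5×(272−567) = -8660 J.
Q = 0 for an adiabatic process, so W = −ΔU = 8660 J.
State after step 1: P = 52.7 kPa, V = 101 L, T = 272 K.
Step 2 — Isothermal: T stays 272 K; PV = const ⇒ V₂ = 557 L, P₂ = 9.59 kPa.
ΔU = 0 (ideal gas, T constant).
W = nRT ln(V₂/V₁) = 2.36×8.314×272×ln(5.50) = 9110 J.
Q = ΔU + W = 9110 J.
Net over both steps: W = 17800 J, Q = 9110 J, ΔU = -8660 J.

17800 J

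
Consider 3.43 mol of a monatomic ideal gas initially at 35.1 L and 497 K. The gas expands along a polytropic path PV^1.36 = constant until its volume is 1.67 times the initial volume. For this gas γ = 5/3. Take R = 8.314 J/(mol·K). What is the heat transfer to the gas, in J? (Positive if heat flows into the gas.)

P₁ = nRT₁/V₁ = 3.43×8.314×497/35.1 = 404 kPa.
Polytropic n=1.36: T₂ = T₁(V₁/V₂)^(n−1) = 497×(0.599)^0.36 = 413 K; P₂ = P₁(V₁/V₂)^n = 201 kPa.
W = (P₁V₁−P₂V₂)/(n−1) = (404×35.1−201×58.6)/0.36 = 6640 J.
ΔU = nCvΔT = 3.43×12.5×(413−497) = -3580 J.
Q = ΔU + W = 3050 J.

3050 J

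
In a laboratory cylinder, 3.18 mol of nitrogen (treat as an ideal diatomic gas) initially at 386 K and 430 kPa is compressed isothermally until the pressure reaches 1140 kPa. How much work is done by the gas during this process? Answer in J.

V₁ = nRT₁/P₁ = 3.18×8.314×386/430 = 23.7 L.
Isothermal: T stays 386 K; PV = const ⇒ V₂ = 8.95 L, P₂ = 1140 kPa.
W = nRT ln(V₂/V₁) = 3.18×8.314×386×ln(0.377) = -9950 J.

-9950 J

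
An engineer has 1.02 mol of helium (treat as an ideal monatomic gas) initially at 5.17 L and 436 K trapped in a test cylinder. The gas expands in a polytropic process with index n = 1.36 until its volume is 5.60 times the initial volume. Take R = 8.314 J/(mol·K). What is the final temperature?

P₁ = nRT₁/V₁ = 1.02×8.314×436/5.17 = 715 kPa.
Polytropic n=1.36: T₂ = T₁(V₁/V₂)^(n−1) = 436×(0.179)^0.36 = 234 K; P₂ = P₁(V₁/V₂)^n = 68.7 kPa.

234 K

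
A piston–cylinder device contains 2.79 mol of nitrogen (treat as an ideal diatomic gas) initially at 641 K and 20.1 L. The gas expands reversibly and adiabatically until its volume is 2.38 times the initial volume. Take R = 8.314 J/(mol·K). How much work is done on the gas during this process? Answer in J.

P₁ = nRT₁/V₁ = 2.79×8.314×641/20.1 = 740 kPa.
Adiabatic: TV^(γ−1) = const ⇒ T₂ = 641×(0.420)^0.400 = 453 K; PV^γ = const ⇒ P₂ = 220 kPa.
ΔU = nCvΔT = 2.79×20.8×(453−641) = -10900 J.
Q = 0 for an adiabatic process, so W = −ΔU = 10900 J.
Work done on the gas = −W_by = -10900 J.

-10900 J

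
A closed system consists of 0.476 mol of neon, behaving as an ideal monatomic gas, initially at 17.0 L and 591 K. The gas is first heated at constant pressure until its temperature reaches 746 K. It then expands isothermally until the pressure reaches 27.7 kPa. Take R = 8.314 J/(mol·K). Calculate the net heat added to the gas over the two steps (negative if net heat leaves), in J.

6270 J

P₁ = nRT₁/V₁ = 0.476×8.314×591/17.0 = 138 kPa.
Step 1 — Isobaric: P stays 138 kPa; V/T = const ⇒ T₂ = 746 K, V₂ = 21.5 L.
W = PΔV = 138×(21.5−17.0) kPa·L = 613 J.
ΔU = nCvΔT = 0.476×12.5×(746−591) = 920 J.
Q = ΔU + W = nCpΔT = 1530 J.
State after step 1: P = 138 kPa, V = 21.5 L, T = 746 K.
Step 2 — Isothermal: T stays 746 K; PV = const ⇒ V₂ = 107 L, P₂ = 27.7 kPa.
ΔU = 0 (ideal gas, T constant).
W = nRT ln(V₂/V₁) = 0.476×8.314×746×ln(4.97) = 4730 J.
Q = ΔU + W = 4730 J.
Net over both steps: W = 5350 J, Q = 6270 J, ΔU = 920 J.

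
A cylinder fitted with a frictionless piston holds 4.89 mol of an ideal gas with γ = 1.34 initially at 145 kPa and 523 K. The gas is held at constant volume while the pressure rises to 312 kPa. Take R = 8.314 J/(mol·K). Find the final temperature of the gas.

V₁ = nRT₁/P₁ = 4.89×8.314×523/145 = 147 L.
Isochoric: V stays 147 L; P/T = const ⇒ T₂ = 1130 K, P₂ = 312 kPa.

1130 K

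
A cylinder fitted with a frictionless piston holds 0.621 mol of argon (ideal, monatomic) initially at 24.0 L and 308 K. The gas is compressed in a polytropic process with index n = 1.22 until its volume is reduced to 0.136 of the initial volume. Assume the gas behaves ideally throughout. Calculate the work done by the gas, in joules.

P₁ = nRT₁/V₁ = 0.621×8.314×308/24.0 = 66.3 kPa.
Polytropic n=1.22: T₂ = T₁(V₁/V₂)^(n−1) = 308×(7.35)^0.22 = 478 K; P₂ = P₁(V₁/V₂)^n = 756 kPa.
W = (P₁V₁−P₂V₂)/(n−1) = (66.3×24.0−756×3.26)/0.22 = -3980 J.

-3980 J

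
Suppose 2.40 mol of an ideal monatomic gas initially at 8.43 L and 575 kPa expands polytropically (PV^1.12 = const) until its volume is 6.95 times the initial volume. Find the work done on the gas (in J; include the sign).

-8380 J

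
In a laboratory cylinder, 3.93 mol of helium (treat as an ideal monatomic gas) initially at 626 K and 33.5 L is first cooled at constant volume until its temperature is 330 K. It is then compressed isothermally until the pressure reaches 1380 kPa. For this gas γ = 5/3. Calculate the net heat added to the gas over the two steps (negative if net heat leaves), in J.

-30200 J

P₁ = nRT₁/V₁ = 3.93×8.314×626/33.5 = 611 kPa.
Step 1 — Isochoric: V stays 33.5 L; P/T = const ⇒ T₂ = 330 K, P₂ = 322 kPa.
W = 0 (no volume change).
ΔU = nCvΔT = 3.93×12.5×(330−626) = -14500 J.
Q = ΔU = -14500 J.
State after step 1: P = 322 kPa, V = 33.5 L, T = 330 K.
Step 2 — Isothermal: T stays 330 K; PV = const ⇒ V₂ = 7.81 L, P₂ = 1380 kPa.
ΔU = 0 (ideal gas, T constant).
W = nRT ln(V₂/V₁) = 3.93×8.314×330×ln(0.233) = -15700 J.
Q = ΔU + W = -15700 J.
Net over both steps: W = -15700 J, Q = -30200 J, ΔU = -14500 J.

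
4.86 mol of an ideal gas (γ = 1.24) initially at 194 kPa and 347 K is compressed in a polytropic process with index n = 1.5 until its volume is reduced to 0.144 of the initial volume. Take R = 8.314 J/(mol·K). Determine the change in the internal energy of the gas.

95500 J

V₁ = nRT₁/P₁ = 4.86×8.314×347/194 = 72.3 L.
Polytropic n=1.5: T₂ = T₁(V₁/V₂)^(n−1) = 347×(6.94)^0.50 = 914 K; P₂ = P₁(V₁/V₂)^n = 3550 kPa.
For an ideal gas ΔU = nCvΔT with Cv = R/(γ−1) = 34.6 J/(mol·K).
ΔU = 4.86×34.6×(914−347) = 95500 J.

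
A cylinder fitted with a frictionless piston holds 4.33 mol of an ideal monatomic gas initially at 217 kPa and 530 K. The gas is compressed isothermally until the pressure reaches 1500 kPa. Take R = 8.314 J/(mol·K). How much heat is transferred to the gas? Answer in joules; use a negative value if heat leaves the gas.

-36900 J

V₁ = nRT₁/P₁ = 4.33×8.314×530/217 = 87.9 L.
Isothermal: T stays 530 K; PV = const ⇒ V₂ = 12.7 L, P₂ = 1500 kPa.
ΔU = 0 (ideal gas, T constant).
W = nRT ln(V₂/V₁) = 4.33×8.314×530×ln(0.145) = -36900 J.
Q = ΔU + W = -36900 J.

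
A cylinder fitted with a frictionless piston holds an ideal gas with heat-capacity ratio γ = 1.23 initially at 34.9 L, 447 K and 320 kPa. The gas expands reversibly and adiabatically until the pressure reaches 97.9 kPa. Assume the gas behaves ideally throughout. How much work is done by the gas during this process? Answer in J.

9650 J

n = P₁V₁/(RT₁) = 320×34.9/(8.314×447) = 3.01 mol.
Adiabatic: T₂/T₁ = (P₂/P₁)^((γ−1)/γ) ⇒ T₂ = 447×(0.306)^0.187 = 358 K; V₂ = 91.4 L.
ΔU = nCvΔT = 3.01×36.1×(358−447) = -9650 J.
Q = 0 for an adiabatic process, so W = −ΔU = 9650 J.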